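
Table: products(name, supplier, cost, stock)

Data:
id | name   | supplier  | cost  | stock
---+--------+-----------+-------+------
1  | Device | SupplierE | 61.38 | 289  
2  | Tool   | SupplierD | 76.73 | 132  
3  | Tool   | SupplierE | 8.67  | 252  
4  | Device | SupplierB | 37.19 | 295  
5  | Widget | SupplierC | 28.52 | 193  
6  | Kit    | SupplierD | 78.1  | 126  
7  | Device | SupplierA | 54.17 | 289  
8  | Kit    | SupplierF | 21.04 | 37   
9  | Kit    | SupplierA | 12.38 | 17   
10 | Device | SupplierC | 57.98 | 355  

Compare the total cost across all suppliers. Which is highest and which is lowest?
SELECT supplier, SUM(cost)
FROM products
GROUP BY supplier
ORDER BY SUM(cost)

All groups:
  SupplierF: 21.04
  SupplierB: 37.19
  SupplierA: 66.55
  SupplierE: 70.05
  SupplierC: 86.50
  SupplierD: 154.83

Highest: SupplierD (154.83)
Lowest: SupplierF (21.04)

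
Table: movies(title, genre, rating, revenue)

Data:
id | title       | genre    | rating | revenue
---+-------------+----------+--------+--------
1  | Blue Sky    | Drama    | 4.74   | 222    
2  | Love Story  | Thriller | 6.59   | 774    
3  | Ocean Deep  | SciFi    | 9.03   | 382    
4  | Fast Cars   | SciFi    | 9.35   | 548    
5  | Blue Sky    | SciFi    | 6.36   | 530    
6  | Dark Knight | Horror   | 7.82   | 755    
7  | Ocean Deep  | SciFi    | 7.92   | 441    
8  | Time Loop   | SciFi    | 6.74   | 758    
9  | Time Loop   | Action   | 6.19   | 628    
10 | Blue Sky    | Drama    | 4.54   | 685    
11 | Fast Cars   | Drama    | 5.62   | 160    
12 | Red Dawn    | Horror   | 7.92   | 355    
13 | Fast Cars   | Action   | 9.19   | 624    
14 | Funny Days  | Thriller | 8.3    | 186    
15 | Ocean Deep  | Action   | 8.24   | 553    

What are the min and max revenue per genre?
SELECT genre, MIN(revenue), MAX(revenue)
FROM movies
GROUP BY genre

Result:
  Action: min=553, max=628
  Drama: min=160, max=685
  Horror: min=355, max=755
  SciFi: min=382, max=758
  Thriller: min=186, max=774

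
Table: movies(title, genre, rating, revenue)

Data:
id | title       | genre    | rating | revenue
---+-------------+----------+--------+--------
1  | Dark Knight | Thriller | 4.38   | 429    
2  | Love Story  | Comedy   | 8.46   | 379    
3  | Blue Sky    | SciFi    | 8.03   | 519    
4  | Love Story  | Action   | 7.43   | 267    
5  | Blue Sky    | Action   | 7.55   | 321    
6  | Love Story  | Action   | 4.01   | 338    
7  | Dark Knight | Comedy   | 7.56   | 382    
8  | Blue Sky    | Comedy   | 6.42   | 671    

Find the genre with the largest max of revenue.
SELECT genre, MAX(revenue) as val
FROM movies
GROUP BY genre
ORDER BY val DESC
LIMIT 1

Result: Comedy with max(revenue) = 671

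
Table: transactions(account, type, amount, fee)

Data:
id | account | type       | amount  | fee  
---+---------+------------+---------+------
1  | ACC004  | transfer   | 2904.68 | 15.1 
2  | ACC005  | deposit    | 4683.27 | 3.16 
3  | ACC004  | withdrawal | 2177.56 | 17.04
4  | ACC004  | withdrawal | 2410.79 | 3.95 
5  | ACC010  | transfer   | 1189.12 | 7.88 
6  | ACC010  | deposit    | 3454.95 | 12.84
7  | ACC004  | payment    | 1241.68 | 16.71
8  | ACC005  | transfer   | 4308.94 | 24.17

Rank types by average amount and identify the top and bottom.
SELECT type, AVG(amount)
FROM transactions
GROUP BY type
ORDER BY AVG(amount)

All groups:
  payment: 1241.68
  withdrawal: 2294.18
  transfer: 2800.91
  deposit: 4069.11

Highest: deposit (4069.11)
Lowest: payment (1241.68)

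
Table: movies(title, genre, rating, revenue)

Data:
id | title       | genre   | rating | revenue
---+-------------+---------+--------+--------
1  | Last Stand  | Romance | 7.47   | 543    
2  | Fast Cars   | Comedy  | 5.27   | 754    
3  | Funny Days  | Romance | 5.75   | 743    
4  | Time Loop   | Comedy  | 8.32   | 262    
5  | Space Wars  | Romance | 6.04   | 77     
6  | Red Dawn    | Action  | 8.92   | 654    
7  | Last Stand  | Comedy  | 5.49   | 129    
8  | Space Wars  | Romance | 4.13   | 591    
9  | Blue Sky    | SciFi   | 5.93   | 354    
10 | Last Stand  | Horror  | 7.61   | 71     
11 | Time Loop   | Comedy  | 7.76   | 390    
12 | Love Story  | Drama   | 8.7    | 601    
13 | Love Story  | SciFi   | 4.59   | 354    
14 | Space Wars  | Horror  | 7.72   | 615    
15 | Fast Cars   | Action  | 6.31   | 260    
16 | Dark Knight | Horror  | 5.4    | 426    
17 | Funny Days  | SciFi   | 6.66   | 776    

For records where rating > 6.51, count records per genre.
SELECT genre, COUNT(*)
FROM movies
WHERE rating > 6.51
GROUP BY genre

Note: WHERE filters rows before grouping.

Result:
  Action: 1
  Comedy: 2
  Drama: 1
  Horror: 2
  Romance: 1
  SciFi: 1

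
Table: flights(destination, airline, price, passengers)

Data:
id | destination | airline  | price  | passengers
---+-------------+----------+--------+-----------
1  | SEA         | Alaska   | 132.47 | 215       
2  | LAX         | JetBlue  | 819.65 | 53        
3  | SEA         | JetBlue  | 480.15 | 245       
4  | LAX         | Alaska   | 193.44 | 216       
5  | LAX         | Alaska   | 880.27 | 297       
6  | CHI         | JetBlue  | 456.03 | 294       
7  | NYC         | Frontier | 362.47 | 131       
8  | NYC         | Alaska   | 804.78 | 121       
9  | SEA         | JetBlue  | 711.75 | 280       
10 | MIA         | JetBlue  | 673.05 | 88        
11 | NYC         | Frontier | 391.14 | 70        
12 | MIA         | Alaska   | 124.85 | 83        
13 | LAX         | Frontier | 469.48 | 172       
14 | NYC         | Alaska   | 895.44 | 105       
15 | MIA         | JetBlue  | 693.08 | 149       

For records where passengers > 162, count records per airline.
SELECT airline, COUNT(*)
FROM flights
WHERE passengers > 162
GROUP BY airline

Note: WHERE filters rows before grouping.

Result:
  Alaska: 3
  Frontier: 1
  JetBlue: 3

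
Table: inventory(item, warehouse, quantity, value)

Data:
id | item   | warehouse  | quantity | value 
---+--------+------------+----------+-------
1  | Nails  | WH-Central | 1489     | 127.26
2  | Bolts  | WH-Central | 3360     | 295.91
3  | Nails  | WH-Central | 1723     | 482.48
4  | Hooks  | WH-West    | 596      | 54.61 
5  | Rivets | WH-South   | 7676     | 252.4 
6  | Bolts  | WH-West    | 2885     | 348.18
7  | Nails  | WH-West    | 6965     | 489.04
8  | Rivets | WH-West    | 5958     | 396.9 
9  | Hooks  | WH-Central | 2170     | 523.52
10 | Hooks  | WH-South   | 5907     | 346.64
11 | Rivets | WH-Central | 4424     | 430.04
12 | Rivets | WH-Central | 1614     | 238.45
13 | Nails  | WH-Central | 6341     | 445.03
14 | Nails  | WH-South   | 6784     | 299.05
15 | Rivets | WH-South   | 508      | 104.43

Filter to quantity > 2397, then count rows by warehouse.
SELECT warehouse, COUNT(*)
FROM inventory
WHERE quantity > 2397
GROUP BY warehouse

Note: WHERE filters rows before grouping.

Result:
  WH-Central: 3
  WH-South: 3
  WH-West: 3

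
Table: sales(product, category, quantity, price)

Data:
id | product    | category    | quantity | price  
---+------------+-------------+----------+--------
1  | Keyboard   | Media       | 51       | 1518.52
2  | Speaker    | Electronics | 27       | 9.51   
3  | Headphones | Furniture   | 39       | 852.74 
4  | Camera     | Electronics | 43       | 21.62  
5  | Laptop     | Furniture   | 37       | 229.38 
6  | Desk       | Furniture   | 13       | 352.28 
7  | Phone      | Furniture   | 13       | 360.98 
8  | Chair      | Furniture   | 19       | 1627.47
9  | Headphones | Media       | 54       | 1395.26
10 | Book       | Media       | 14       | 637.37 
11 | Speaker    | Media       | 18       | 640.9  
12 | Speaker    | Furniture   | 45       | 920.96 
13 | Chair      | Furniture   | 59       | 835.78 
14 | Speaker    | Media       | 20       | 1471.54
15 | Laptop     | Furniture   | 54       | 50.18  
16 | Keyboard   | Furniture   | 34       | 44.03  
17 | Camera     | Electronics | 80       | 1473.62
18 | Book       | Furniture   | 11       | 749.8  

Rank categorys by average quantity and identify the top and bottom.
SELECT category, AVG(quantity)
FROM sales
GROUP BY category
ORDER BY AVG(quantity)

All groups:
  Media: 31.40
  Furniture: 32.40
  Electronics: 50.00

Highest: Electronics (50.00)
Lowest: Media (31.40)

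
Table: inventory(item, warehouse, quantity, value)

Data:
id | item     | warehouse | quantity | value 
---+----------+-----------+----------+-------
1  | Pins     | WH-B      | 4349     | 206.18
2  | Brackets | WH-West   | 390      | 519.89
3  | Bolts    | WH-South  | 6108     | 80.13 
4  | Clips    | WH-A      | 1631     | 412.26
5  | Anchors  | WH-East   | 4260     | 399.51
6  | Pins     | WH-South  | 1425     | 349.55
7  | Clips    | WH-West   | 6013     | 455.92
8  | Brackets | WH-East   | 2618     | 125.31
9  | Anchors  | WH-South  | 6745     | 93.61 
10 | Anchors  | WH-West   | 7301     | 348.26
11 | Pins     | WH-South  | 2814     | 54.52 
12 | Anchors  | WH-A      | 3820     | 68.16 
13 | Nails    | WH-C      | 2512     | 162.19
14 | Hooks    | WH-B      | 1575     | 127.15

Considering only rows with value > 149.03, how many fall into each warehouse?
SELECT warehouse, COUNT(*)
FROM inventory
WHERE value > 149.03
GROUP BY warehouse

Note: WHERE filters rows before grouping.

Result:
  WH-A: 1
  WH-B: 1
  WH-C: 1
  WH-East: 1
  WH-South: 1
  WH-West: 3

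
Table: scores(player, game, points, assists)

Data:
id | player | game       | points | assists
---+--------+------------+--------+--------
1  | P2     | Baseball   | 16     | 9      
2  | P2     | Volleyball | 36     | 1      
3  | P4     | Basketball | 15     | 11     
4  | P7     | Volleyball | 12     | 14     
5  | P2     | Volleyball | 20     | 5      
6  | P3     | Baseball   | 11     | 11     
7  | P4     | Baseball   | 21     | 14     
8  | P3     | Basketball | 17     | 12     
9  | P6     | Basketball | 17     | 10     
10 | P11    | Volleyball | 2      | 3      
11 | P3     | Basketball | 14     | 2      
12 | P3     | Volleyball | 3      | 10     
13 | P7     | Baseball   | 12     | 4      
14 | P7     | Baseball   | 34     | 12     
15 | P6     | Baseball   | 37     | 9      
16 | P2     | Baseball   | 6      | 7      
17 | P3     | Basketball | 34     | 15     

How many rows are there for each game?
SELECT game, COUNT(*) as count
FROM scores
GROUP BY game

Result:
  Baseball: 7
  Basketball: 5
  Volleyball: 5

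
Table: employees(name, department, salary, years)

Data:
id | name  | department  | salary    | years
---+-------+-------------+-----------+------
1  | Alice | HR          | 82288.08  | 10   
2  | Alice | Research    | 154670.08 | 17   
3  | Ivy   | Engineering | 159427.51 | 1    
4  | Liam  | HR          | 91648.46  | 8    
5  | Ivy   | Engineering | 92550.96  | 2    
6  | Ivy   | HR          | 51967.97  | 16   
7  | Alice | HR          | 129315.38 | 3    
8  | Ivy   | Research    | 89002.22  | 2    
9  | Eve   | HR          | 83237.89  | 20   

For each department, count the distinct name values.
SELECT department, COUNT(DISTINCT name)
FROM employees
GROUP BY department

Result:
  Engineering: 1 distinct
  HR: 4 distinct
  Research: 2 distinct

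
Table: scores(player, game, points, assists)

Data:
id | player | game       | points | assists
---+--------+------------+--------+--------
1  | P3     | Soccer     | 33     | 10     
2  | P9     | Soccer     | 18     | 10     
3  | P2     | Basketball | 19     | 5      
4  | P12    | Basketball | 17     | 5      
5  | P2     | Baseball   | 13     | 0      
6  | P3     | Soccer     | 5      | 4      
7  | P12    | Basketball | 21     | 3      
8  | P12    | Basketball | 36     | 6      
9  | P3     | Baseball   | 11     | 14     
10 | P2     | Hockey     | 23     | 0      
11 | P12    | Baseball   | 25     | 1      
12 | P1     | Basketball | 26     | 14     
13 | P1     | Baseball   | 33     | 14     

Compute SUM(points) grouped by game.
SELECT game, SUM(points) as result
FROM scores
GROUP BY game

Result:
  Baseball: 82
  Basketball: 119
  Hockey: 23
  Soccer: 56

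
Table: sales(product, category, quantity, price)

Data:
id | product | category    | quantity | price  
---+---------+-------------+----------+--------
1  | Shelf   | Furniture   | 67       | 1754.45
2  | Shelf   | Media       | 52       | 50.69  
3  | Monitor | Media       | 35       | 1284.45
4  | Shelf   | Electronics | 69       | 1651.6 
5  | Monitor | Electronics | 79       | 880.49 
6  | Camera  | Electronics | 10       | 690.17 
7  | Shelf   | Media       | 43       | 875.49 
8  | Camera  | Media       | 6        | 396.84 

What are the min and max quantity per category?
SELECT category, MIN(quantity), MAX(quantity)
FROM sales
GROUP BY category

Result:
  Electronics: min=10, max=79
  Furniture: min=67, max=67
  Media: min=6, max=52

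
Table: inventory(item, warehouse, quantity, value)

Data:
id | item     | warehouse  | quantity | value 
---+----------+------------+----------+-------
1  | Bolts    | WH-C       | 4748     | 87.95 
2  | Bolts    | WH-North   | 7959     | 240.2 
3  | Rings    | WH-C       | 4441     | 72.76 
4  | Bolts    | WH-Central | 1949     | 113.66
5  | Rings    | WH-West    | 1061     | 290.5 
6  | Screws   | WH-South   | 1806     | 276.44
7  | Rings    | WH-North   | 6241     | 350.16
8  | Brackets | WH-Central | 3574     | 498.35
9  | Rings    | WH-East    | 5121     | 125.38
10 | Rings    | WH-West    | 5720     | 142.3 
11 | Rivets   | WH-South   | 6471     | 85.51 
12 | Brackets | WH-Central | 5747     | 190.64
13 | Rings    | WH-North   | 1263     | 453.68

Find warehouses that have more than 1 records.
SELECT warehouse, COUNT(*) as cnt
FROM inventory
GROUP BY warehouse
HAVING COUNT(*) > 1

Result:
  WH-C: 2
  WH-Central: 3
  WH-North: 3
  WH-South: 2
  WH-West: 2

Note: HAVING filters groups after aggregation, WHERE filters rows before.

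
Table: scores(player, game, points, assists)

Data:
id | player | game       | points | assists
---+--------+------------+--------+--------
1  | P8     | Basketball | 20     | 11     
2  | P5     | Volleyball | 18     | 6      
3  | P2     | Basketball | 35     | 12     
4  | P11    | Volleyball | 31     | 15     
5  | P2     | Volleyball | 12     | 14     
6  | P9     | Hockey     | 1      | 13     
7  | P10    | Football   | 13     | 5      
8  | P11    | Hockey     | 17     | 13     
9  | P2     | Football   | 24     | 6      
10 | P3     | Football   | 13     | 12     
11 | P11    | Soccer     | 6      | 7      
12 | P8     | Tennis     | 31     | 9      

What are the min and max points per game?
SELECT game, MIN(points), MAX(points)
FROM scores
GROUP BY game

Result:
  Basketball: min=20, max=35
  Football: min=13, max=24
  Hockey: min=1, max=17
  Soccer: min=6, max=6
  Tennis: min=31, max=31
  Volleyball: min=12, max=31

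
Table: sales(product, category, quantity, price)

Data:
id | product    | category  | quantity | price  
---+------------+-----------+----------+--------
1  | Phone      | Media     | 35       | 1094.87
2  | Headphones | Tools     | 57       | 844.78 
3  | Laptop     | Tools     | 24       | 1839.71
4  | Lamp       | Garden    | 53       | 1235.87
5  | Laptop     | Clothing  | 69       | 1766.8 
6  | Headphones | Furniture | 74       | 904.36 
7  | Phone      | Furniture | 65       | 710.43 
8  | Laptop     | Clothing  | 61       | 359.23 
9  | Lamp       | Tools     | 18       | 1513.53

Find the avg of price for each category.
SELECT category, AVG(price) as result
FROM sales
GROUP BY category

Result:
  Clothing: 1063.02
  Furniture: 807.40
  Garden: 1235.87
  Media: 1094.87
  Tools: 1399.34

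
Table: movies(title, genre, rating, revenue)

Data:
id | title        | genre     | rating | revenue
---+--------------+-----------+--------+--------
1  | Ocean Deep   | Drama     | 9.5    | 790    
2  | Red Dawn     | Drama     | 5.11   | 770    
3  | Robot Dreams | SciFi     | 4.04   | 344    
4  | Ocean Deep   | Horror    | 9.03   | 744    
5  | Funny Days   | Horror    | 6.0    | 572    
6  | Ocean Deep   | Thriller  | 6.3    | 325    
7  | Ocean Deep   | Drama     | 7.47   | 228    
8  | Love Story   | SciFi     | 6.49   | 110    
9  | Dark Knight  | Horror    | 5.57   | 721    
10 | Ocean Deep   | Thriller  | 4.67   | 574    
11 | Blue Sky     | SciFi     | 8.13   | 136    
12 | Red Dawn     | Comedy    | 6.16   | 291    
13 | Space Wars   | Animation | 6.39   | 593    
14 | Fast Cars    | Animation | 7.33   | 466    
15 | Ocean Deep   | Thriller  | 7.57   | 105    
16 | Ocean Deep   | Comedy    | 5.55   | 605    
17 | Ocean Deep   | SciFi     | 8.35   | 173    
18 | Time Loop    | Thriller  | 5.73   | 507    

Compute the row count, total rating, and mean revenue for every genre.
SELECT genre,
       COUNT(*) as cnt,
       SUM(rating) as total_rating,
       AVG(revenue) as avg_revenue
FROM movies
GROUP BY genre

Result:
  Animation: 2 records, 13.72 total rating, 529.50 avg revenue
  Comedy: 2 records, 11.71 total rating, 448.00 avg revenue
  Drama: 3 records, 22.08 total rating, 596.00 avg revenue
  Horror: 3 records, 20.60 total rating, 679.00 avg revenue
  SciFi: 4 records, 27.01 total rating, 190.75 avg revenue
  Thriller: 4 records, 24.27 total rating, 377.75 avg revenue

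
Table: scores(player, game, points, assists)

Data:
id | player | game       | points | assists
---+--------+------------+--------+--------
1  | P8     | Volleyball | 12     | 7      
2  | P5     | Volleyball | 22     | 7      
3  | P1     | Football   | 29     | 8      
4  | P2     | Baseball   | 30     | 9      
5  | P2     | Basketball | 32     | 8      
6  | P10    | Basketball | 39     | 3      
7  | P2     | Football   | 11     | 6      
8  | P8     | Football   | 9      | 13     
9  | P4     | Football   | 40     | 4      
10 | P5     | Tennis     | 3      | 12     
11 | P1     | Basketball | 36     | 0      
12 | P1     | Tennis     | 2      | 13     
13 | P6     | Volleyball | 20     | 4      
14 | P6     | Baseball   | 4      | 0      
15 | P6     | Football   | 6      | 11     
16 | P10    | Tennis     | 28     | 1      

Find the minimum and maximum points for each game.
SELECT game, MIN(points), MAX(points)
FROM scores
GROUP BY game

Result:
  Baseball: min=4, max=30
  Basketball: min=32, max=39
  Football: min=6, max=40
  Tennis: min=2, max=28
  Volleyball: min=12, max=22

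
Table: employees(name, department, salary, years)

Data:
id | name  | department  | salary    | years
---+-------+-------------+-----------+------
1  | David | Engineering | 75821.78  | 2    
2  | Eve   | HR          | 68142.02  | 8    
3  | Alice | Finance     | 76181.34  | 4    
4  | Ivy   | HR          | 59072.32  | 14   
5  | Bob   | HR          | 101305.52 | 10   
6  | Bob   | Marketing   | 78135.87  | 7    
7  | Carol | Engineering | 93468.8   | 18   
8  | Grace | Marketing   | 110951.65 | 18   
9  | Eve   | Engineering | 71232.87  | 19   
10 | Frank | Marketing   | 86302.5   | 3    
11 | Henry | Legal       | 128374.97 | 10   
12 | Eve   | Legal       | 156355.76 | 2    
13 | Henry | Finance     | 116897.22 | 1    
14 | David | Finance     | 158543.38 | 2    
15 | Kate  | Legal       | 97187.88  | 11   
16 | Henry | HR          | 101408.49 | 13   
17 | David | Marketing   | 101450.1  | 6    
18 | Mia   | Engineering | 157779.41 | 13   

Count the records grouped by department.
SELECT department, COUNT(*) as count
FROM employees
GROUP BY department

Result:
  Engineering: 4
  Finance: 3
  HR: 4
  Legal: 3
  Marketing: 4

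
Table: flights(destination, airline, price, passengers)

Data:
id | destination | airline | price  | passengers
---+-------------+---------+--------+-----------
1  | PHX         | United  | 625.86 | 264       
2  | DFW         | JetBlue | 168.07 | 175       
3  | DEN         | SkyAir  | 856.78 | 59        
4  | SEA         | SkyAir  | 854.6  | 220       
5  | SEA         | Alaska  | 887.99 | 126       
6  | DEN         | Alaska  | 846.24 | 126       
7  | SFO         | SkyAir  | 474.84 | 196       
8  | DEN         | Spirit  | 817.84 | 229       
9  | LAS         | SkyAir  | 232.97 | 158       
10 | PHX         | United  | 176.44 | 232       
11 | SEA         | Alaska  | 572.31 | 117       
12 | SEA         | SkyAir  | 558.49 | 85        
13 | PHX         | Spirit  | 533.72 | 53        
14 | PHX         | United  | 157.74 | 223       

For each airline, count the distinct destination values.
SELECT airline, COUNT(DISTINCT destination)
FROM flights
GROUP BY airline

Result:
  Alaska: 2 distinct
  JetBlue: 1 distinct
  SkyAir: 4 distinct
  Spirit: 2 distinct
  United: 1 distinct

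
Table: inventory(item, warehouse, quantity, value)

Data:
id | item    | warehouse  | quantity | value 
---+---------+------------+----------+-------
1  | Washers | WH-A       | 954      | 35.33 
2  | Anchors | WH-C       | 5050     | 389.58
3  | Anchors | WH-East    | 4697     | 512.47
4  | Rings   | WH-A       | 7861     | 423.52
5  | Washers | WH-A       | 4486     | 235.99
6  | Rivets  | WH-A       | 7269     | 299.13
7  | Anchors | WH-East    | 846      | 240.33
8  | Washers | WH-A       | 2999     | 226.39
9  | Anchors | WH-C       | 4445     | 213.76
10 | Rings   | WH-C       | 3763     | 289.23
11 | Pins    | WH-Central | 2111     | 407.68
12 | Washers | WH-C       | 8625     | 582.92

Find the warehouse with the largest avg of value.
SELECT warehouse, AVG(value) as val
FROM inventory
GROUP BY warehouse
ORDER BY val DESC
LIMIT 1

Result: WH-Central with avg(value) = 407.68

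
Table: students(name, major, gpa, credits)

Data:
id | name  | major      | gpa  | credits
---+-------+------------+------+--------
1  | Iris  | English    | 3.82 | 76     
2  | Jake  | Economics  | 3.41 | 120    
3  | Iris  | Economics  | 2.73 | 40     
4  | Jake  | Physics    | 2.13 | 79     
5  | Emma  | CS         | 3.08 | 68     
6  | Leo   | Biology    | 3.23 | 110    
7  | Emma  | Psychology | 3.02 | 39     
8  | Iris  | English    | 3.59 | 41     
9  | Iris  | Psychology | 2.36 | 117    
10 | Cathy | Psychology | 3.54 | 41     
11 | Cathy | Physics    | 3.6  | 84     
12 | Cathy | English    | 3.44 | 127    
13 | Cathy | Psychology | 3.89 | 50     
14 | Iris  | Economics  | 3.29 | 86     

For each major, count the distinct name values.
SELECT major, COUNT(DISTINCT name)
FROM students
GROUP BY major

Result:
  Biology: 1 distinct
  CS: 1 distinct
  Economics: 2 distinct
  English: 2 distinct
  Physics: 2 distinct
  Psychology: 3 distinct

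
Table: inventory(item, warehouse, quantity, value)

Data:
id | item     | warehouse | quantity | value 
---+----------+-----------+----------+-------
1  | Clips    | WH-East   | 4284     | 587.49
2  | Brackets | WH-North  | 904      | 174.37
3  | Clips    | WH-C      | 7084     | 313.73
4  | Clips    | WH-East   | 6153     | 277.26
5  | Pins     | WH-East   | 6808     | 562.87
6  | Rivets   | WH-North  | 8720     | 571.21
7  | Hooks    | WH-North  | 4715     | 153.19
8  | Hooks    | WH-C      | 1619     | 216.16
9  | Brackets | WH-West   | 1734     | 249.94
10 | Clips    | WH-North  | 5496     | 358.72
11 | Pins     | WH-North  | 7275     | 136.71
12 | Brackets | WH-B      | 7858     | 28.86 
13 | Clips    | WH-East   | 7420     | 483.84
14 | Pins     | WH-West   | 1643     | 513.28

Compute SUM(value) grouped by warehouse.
SELECT warehouse, SUM(value) as result
FROM inventory
GROUP BY warehouse

Result:
  WH-B: 28.86
  WH-C: 529.89
  WH-East: 1911.46
  WH-North: 1394.20
  WH-West: 763.22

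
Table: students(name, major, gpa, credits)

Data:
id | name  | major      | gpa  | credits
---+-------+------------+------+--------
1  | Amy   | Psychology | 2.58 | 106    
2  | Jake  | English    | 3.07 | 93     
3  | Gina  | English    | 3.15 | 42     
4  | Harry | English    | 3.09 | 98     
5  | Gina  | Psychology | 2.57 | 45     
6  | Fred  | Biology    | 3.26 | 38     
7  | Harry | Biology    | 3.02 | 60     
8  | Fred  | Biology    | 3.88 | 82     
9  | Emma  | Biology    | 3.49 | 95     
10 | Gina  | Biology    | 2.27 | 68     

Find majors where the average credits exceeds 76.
SELECT major, AVG(credits)
FROM students
GROUP BY major
HAVING AVG(credits) > 76

Result:
  English: avg=77.67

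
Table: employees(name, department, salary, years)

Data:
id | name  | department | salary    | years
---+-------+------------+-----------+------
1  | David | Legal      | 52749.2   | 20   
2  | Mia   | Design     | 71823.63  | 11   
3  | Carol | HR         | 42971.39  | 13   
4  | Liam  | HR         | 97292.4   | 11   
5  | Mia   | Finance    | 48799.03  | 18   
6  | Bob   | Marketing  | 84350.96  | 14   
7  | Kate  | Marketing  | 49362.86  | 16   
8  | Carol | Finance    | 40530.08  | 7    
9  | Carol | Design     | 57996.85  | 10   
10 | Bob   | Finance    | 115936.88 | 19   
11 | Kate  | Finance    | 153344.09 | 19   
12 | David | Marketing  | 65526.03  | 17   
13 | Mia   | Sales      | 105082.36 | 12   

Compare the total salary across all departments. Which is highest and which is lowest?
SELECT department, SUM(salary)
FROM employees
GROUP BY department
ORDER BY SUM(salary)

All groups:
  Legal: 52749.20
  Sales: 105082.36
  Design: 129820.48
  HR: 140263.79
  Marketing: 199239.85
  Finance: 358610.08

Highest: Finance (358610.08)
Lowest: Legal (52749.20)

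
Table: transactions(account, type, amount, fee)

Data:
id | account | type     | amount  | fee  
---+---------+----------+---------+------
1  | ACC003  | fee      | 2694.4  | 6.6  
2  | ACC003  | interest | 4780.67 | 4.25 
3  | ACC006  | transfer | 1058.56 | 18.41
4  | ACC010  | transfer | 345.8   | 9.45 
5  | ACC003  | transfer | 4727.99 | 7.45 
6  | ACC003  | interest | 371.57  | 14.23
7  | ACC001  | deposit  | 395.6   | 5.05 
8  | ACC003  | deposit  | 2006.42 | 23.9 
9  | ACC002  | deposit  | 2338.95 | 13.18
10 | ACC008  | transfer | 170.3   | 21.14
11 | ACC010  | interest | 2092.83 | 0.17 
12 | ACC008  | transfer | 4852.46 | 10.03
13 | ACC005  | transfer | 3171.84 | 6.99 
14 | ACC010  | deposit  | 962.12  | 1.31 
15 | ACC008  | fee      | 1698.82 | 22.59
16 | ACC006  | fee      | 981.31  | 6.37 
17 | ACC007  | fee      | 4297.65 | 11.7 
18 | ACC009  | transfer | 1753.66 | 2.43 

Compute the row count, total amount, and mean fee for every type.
SELECT type,
       COUNT(*) as cnt,
       SUM(amount) as total_amount,
       AVG(fee) as avg_fee
FROM transactions
GROUP BY type

Result:
  deposit: 4 records, 5703.09 total amount, 10.86 avg fee
  fee: 4 records, 9672.18 total amount, 11.82 avg fee
  interest: 3 records, 7245.07 total amount, 6.22 avg fee
  transfer: 7 records, 16080.61 total amount, 10.84 avg fee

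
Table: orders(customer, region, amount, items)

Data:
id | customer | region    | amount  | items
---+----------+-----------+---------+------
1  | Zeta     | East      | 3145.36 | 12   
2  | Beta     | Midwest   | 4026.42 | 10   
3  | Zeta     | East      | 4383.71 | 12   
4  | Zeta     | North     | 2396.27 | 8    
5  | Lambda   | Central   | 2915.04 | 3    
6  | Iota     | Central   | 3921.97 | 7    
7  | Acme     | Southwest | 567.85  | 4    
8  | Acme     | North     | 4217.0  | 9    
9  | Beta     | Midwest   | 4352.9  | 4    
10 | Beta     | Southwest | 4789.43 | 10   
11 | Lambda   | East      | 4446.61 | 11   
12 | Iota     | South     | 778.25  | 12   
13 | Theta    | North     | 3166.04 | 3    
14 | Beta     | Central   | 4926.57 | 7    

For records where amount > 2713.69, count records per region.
SELECT region, COUNT(*)
FROM orders
WHERE amount > 2713.69
GROUP BY region

Note: WHERE filters rows before grouping.

Result:
  Central: 3
  East: 3
  Midwest: 2
  North: 2
  Southwest: 1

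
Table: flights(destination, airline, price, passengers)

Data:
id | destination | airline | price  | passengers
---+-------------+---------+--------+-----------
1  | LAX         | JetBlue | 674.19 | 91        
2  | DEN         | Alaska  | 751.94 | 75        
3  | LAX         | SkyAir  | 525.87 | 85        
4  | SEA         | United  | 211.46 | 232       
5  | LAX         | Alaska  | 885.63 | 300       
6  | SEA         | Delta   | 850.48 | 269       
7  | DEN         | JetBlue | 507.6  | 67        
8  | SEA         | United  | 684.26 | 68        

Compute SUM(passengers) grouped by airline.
SELECT airline, SUM(passengers) as result
FROM flights
GROUP BY airline

Result:
  Alaska: 375
  Delta: 269
  JetBlue: 158
  SkyAir: 85
  United: 300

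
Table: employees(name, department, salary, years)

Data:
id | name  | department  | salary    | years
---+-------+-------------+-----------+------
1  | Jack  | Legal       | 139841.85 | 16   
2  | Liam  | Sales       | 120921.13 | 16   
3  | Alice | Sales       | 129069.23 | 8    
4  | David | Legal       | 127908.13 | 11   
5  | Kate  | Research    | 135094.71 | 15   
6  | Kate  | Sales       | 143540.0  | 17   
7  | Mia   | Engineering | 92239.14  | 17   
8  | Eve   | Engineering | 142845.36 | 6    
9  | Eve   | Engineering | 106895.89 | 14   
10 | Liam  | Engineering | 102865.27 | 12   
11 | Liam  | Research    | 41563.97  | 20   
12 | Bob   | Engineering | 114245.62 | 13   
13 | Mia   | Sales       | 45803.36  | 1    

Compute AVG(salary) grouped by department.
SELECT department, AVG(salary) as result
FROM employees
GROUP BY department

Result:
  Engineering: 111818.26
  Legal: 133874.99
  Research: 88329.34
  Sales: 109833.43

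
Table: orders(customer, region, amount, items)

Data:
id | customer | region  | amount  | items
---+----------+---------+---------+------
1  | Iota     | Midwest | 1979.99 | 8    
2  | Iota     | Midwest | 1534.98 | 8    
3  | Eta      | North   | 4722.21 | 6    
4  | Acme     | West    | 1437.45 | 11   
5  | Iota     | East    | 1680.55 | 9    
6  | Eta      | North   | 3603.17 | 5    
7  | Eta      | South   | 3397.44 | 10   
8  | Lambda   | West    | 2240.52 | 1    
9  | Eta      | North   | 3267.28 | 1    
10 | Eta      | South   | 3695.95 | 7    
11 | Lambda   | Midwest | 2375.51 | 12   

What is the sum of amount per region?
SELECT region, SUM(amount) as result
FROM orders
GROUP BY region

Result:
  East: 1680.55
  Midwest: 5890.48
  North: 11592.66
  South: 7093.39
  West: 3677.97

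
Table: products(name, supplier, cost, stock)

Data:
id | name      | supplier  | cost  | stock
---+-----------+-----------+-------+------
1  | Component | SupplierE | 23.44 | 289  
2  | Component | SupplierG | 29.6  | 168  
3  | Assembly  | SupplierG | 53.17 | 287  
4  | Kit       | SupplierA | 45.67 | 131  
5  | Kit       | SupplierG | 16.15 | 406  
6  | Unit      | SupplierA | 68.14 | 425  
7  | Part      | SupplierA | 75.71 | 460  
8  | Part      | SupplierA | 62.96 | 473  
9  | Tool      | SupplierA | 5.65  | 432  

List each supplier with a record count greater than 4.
SELECT supplier, COUNT(*) as cnt
FROM products
GROUP BY supplier
HAVING COUNT(*) > 4

Result:
  SupplierA: 5

Note: HAVING filters groups after aggregation, WHERE filters rows before.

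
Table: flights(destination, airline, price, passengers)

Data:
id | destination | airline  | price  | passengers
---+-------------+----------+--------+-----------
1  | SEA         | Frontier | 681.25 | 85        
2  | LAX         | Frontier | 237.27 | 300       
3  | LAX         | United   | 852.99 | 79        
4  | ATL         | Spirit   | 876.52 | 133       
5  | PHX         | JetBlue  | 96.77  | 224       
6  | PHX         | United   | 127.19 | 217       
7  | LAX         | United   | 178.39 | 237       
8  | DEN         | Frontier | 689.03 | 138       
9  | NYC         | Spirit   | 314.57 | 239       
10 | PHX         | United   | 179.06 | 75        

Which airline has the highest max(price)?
SELECT airline, MAX(price) as val
FROM flights
GROUP BY airline
ORDER BY val DESC
LIMIT 1

Result: Spirit with max(price) = 876.52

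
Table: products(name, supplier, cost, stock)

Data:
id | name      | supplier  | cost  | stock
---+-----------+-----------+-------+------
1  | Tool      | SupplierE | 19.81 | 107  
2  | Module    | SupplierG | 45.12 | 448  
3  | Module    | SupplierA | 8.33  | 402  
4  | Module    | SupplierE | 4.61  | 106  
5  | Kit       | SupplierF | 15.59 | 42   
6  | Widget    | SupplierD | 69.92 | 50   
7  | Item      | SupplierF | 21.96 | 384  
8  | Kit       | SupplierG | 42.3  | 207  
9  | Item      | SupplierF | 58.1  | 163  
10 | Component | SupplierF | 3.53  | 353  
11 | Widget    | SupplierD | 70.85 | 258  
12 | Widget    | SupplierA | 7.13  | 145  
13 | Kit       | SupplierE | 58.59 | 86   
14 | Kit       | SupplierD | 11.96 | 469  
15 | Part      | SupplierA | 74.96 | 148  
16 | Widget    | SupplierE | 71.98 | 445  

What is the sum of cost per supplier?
SELECT supplier, SUM(cost) as result
FROM products
GROUP BY supplier

Result:
  SupplierA: 90.42
  SupplierD: 152.73
  SupplierE: 154.99
  SupplierF: 99.18
  SupplierG: 87.42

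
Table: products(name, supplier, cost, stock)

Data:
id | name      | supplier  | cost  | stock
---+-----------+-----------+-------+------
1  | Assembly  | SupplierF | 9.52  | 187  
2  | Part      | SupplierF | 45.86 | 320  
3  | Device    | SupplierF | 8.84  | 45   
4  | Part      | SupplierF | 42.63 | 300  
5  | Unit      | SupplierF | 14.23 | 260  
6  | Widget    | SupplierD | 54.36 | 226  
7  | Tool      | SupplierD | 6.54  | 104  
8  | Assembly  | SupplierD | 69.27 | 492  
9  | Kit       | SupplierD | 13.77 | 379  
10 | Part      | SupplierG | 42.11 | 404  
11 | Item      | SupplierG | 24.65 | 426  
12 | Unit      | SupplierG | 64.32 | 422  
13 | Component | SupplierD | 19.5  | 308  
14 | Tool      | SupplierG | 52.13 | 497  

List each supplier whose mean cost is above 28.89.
SELECT supplier, AVG(cost)
FROM products
GROUP BY supplier
HAVING AVG(cost) > 28.89

Result:
  SupplierD: avg=32.69
  SupplierG: avg=45.80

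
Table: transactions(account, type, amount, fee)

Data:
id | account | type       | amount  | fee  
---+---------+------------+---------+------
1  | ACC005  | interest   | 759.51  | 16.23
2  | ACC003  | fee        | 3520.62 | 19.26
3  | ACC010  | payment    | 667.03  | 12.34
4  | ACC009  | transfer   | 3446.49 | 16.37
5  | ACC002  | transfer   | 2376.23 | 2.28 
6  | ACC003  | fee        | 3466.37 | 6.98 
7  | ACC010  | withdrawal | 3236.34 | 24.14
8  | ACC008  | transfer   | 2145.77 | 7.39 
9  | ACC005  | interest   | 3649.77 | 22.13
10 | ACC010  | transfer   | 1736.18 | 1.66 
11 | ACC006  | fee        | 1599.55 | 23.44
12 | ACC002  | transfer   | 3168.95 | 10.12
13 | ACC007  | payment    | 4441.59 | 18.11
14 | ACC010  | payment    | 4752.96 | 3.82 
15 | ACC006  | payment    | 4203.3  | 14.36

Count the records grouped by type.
SELECT type, COUNT(*) as count
FROM transactions
GROUP BY type

Result:
  fee: 3
  interest: 2
  payment: 4
  transfer: 5
  withdrawal: 1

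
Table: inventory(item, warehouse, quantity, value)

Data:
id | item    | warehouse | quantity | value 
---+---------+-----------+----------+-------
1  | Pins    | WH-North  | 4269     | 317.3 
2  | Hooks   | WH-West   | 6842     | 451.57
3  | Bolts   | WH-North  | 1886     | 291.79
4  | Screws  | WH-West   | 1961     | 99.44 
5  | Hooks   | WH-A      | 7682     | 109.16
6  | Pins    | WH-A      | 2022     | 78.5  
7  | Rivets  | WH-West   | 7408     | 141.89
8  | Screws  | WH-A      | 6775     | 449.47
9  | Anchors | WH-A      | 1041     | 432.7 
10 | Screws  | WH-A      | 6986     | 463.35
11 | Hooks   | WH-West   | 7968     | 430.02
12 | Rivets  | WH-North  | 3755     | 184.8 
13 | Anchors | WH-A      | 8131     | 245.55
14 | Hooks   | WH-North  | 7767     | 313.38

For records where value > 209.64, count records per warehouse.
SELECT warehouse, COUNT(*)
FROM inventory
WHERE value > 209.64
GROUP BY warehouse

Note: WHERE filters rows before grouping.

Result:
  WH-A: 4
  WH-North: 3
  WH-West: 2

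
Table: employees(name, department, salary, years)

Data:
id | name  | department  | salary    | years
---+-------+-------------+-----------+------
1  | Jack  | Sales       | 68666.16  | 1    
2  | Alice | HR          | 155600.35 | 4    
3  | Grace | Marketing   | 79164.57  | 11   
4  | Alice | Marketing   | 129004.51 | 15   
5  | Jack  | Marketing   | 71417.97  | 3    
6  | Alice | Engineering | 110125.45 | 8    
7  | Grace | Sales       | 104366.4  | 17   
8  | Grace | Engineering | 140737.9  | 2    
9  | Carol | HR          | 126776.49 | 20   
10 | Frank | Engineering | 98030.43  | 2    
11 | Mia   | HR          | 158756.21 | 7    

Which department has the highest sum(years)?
SELECT department, SUM(years) as val
FROM employees
GROUP BY department
ORDER BY val DESC
LIMIT 1

Result: HR with sum(years) = 31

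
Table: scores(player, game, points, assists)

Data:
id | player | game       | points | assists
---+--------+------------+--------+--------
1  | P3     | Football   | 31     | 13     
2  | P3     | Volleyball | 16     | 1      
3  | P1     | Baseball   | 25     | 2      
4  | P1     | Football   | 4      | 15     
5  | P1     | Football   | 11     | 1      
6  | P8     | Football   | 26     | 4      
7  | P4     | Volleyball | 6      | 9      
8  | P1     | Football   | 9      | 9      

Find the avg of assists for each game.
SELECT game, AVG(assists) as result
FROM scores
GROUP BY game

Result:
  Baseball: 2.00
  Football: 8.40
  Volleyball: 5.00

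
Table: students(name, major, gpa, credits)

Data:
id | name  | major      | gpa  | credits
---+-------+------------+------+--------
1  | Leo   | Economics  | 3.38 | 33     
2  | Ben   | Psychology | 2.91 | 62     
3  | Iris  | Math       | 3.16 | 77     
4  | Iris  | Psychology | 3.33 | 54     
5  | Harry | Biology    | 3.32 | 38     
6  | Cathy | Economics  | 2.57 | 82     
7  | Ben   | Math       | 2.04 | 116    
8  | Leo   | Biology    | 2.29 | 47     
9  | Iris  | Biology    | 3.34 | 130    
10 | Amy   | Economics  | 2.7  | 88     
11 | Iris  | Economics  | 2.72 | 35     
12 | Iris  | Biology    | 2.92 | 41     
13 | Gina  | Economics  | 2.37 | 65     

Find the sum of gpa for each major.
SELECT major, SUM(gpa) as result
FROM students
GROUP BY major

Result:
  Biology: 11.87
  Economics: 13.74
  Math: 5.20
  Psychology: 6.24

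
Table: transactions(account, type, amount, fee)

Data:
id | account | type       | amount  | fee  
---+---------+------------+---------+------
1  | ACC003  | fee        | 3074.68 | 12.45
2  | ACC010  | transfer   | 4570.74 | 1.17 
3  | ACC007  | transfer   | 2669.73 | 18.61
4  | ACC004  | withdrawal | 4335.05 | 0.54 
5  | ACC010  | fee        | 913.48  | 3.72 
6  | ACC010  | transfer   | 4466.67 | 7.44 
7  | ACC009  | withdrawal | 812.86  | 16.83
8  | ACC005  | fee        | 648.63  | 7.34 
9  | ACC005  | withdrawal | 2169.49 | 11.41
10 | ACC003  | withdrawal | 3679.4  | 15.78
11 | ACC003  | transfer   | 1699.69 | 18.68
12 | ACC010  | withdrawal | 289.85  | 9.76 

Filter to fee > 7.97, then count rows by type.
SELECT type, COUNT(*)
FROM transactions
WHERE fee > 7.97
GROUP BY type

Note: WHERE filters rows before grouping.

Result:
  fee: 1
  transfer: 2
  withdrawal: 4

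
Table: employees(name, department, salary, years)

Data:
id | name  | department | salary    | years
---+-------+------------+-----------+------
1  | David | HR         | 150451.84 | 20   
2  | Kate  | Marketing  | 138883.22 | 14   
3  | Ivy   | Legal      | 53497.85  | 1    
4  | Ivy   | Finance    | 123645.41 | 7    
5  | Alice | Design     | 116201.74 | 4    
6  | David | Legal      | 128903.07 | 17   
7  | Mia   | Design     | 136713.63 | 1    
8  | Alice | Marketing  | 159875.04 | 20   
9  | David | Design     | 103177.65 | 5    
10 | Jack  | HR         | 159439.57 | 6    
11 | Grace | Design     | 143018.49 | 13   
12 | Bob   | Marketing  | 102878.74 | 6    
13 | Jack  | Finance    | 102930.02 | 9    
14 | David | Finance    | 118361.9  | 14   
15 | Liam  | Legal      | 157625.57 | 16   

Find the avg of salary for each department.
SELECT department, AVG(salary) as result
FROM employees
GROUP BY department

Result:
  Design: 124777.88
  Finance: 114979.11
  HR: 154945.71
  Legal: 113342.16
  Marketing: 133879.00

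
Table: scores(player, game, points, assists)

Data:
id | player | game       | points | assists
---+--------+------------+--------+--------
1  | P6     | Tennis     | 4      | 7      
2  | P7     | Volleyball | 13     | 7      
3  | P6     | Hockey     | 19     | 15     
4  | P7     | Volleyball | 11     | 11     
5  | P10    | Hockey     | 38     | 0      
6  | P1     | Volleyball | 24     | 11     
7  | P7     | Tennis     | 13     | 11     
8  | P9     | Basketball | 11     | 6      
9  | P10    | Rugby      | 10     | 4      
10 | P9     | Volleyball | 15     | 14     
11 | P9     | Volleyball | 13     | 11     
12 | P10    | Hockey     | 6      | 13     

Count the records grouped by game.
SELECT game, COUNT(*) as count
FROM scores
GROUP BY game

Result:
  Basketball: 1
  Hockey: 3
  Rugby: 1
  Tennis: 2
  Volleyball: 5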